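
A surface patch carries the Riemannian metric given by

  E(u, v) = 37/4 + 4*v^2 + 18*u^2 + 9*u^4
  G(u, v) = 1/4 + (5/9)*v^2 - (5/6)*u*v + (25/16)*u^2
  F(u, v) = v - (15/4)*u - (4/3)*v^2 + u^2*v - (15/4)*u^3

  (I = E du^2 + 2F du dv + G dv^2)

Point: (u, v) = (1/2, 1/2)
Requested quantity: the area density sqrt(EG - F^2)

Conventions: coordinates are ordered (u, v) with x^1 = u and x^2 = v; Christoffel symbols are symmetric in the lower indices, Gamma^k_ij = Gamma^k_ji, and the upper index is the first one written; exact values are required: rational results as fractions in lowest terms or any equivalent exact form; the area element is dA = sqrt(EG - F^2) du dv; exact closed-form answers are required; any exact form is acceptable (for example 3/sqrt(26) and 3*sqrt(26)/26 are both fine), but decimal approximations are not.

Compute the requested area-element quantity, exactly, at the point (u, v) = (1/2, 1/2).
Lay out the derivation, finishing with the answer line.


E = 245/16, F = -197/96, G = 329/576; EG - F^2 = 1161/256

Answer: sqrt(EG - F^2) = 3*sqrt(129)/16


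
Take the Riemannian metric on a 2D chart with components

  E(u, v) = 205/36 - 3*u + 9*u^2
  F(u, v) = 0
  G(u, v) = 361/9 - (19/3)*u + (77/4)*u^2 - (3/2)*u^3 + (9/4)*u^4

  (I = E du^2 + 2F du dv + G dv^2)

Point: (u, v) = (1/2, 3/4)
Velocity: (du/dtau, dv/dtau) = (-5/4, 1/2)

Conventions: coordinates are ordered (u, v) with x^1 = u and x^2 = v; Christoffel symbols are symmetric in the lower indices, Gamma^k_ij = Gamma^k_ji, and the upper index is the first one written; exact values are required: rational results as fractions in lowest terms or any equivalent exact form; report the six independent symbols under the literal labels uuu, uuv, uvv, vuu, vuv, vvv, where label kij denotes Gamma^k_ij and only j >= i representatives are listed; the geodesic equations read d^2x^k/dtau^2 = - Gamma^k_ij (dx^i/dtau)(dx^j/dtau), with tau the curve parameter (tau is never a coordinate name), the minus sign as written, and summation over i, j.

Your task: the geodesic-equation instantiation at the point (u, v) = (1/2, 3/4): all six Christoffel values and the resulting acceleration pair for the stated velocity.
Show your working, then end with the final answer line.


E = 58/9, F = 0, G = 24025/576 at the point
E_u = 6, E_v = 0, F_u = 0, F_v = 0, G_u = 155/12, G_v = 0
EG - F^2 = 696725/2592;  g^inv = (2592/696725) * [[24025/576, 0], [0, 58/9]]
first-kind symbols [ij,l] = (1/2)(d_i g_jl + d_j g_il - d_l g_ij): [uu,u] = E_u/2 = 3, [uu,v] = F_u - E_v/2 = 0, [uv,u] = E_v/2 = 0, [uv,v] = G_u/2 = 155/24, [vv,u] = F_v - G_u/2 = -155/24, [vv,v] = G_v/2 = 0
Gamma^u_ij = (G*[ij,u] - F*[ij,v])/(EG - F^2), Gamma^v_ij = (E*[ij,v] - F*[ij,u])/(EG - F^2)
Gamma_uuu = 27/58, Gamma_uuv = 0, Gamma_uvv = -465/464, Gamma_vuu = 0, Gamma_vuv = 24/155, Gamma_vvv = 0
d^2u/dtau^2 = -(Gamma_uuu*(-5/4)^2 + 2*Gamma_uuv*(-5/4)*(1/2) + Gamma_uvv*(1/2)^2) = -885/1856
d^2v/dtau^2 = -(Gamma_vuu*(-5/4)^2 + 2*Gamma_vuv*(-5/4)*(1/2) + Gamma_vvv*(1/2)^2) = 6/31

Answer: Gamma_uuu = 27/58, Gamma_uuv = 0, Gamma_uvv = -465/464, Gamma_vuu = 0, Gamma_vuv = 24/155, Gamma_vvv = 0; accelerations (d^2u/dtau^2, d^2v/dtau^2) = (-885/1856, 6/31)


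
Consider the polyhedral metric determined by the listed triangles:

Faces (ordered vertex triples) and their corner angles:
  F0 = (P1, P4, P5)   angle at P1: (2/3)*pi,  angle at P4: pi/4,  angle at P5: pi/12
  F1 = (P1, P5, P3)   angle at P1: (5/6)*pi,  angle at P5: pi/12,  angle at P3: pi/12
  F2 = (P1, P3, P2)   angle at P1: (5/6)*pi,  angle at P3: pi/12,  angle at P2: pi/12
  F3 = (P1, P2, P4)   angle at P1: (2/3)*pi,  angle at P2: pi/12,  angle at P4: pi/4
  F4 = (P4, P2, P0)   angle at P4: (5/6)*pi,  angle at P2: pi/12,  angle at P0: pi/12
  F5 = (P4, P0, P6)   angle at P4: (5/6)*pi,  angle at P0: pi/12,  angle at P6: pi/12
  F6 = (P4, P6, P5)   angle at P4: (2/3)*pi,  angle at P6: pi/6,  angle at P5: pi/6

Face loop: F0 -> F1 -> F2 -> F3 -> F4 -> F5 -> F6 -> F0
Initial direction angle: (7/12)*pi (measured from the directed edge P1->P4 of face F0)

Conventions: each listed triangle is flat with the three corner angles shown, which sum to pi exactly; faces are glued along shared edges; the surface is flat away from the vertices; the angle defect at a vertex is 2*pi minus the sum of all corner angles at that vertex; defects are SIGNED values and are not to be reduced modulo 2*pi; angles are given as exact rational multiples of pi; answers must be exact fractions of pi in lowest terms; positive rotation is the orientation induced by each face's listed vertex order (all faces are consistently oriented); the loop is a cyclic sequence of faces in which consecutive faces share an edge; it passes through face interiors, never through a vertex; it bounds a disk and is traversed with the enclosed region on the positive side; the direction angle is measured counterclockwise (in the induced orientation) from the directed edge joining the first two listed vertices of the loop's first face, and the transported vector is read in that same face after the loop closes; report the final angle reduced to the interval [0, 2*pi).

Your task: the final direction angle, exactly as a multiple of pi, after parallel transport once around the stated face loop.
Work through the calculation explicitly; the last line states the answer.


enclosed vertex P1: corner angles sum to 3*pi, defect = 2*pi - 3*pi = -pi
enclosed vertex P4: corner angles sum to (17/6)*pi, defect = 2*pi - (17/6)*pi = (-5/6)*pi
summing the enclosed defects onto the initial angle, mod 2*pi in the induced orientation:
final angle = (7/12)*pi - (11/6)*pi = (3/4)*pi (mod 2*pi)

Answer: final direction angle = (3/4)*pi


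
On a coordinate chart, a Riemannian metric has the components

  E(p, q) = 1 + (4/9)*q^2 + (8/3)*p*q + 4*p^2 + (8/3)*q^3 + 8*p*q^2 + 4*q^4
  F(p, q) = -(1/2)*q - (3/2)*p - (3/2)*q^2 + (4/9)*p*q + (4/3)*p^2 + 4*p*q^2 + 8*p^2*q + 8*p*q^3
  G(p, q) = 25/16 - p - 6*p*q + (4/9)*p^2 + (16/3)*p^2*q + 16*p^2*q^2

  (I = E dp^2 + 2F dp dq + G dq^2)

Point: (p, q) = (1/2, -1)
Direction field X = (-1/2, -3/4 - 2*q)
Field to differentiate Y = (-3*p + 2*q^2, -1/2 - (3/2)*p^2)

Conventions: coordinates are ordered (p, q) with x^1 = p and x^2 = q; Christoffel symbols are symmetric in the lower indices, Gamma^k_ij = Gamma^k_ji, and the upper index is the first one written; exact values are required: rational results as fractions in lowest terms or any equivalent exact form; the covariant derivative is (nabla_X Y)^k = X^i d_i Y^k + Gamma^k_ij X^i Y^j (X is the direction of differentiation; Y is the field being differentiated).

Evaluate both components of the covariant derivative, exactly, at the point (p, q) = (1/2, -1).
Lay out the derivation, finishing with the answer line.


E = 58/9, F = -203/36, G = 985/144 at the point
E_p = 28/3, E_q = -140/9, F_p = -227/18, F_q = 229/18, G_p = 145/9, G_q = -29/3
EG - F^2 = 1769/144;  g^inv = (144/1769) * [[985/144, 203/36], [203/36, 58/9]]
first-kind symbols [ij,l] = (1/2)(d_i g_jl + d_j g_il - d_l g_ij): [pp,p] = E_p/2 = 14/3, [pp,q] = F_p - E_q/2 = -29/6, [pq,p] = E_q/2 = -70/9, [pq,q] = G_p/2 = 145/18, [qq,p] = F_q - G_p/2 = 14/3, [qq,q] = G_q/2 = -29/6
Gamma^p_ij = (G*[ij,p] - F*[ij,q])/(EG - F^2), Gamma^q_ij = (E*[ij,q] - F*[ij,p])/(EG - F^2)
Gamma_ppp = 672/1769, Gamma_ppq = -1120/1769, Gamma_pqq = 672/1769, Gamma_qpp = -24/61, Gamma_qpq = 40/61, Gamma_qqq = -24/61
X = (-1/2, 5/4), Y = (1/2, -7/8) at the point

Answer: (nabla_X Y)^p = -16569/3538, (nabla_X Y)^q = 241/122


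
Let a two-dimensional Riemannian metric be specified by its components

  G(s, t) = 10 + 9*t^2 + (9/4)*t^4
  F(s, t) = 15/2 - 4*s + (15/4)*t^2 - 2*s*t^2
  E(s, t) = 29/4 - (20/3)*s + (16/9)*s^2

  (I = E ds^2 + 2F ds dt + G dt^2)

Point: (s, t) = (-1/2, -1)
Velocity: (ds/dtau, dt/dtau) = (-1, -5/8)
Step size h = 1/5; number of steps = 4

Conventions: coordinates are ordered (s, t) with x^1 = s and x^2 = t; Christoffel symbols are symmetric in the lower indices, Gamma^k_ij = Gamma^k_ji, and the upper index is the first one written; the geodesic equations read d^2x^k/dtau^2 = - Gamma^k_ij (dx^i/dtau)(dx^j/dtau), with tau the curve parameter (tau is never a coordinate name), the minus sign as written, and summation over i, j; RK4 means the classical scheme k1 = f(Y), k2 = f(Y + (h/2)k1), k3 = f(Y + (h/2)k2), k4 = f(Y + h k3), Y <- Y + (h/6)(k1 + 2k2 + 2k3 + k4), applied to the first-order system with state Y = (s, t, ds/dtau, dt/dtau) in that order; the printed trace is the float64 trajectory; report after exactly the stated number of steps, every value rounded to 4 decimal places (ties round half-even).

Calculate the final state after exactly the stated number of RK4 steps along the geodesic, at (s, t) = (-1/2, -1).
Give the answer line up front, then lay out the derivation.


Answer: s = -1.2349, t = -1.4072, ds/dtau = -0.8533, dt/dtau = -0.4156

f(Y) = (ds/dtau, dt/dtau, -Gamma^s_ij Y'^i Y'^j, -Gamma^t_ij Y'^i Y'^j) with the Gammas evaluated at the stage position; h = 0.200000; intermediate values shown to 6 dp
step 0: s = -0.5000, t = -1.0000, ds/dtau = -1.0000, dt/dtau = -0.6250
step 1:
  k1: at (s, t) = (-0.500000, -1.000000), (ds/dtau, dt/dtau) = (-1.000000, -0.625000); Gamma_sss = -0.134991, Gamma_sst = 0.000000, Gamma_stt = -0.303730, Gamma_tss = -0.191829, Gamma_tst = 0.000000, Gamma_ttt = -0.431616; k1 = (-1.000000, -0.625000, 0.253636, 0.360430)
  k2: at (s, t) = (-0.600000, -1.062500), (ds/dtau, dt/dtau) = (-0.974636, -0.588957); Gamma_sss = -0.129726, Gamma_sst = 0.000000, Gamma_stt = -0.310126, Gamma_tss = -0.184500, Gamma_tst = 0.000000, Gamma_ttt = -0.441071; k2 = (-0.974636, -0.588957, 0.230803, 0.328254)
  k3: at (s, t) = (-0.597464, -1.058896), (ds/dtau, dt/dtau) = (-0.976920, -0.592175); Gamma_sss = -0.130091, Gamma_sst = 0.000000, Gamma_stt = -0.309944, Gamma_tss = -0.184757, Gamma_tst = 0.000000, Gamma_ttt = -0.440186; k3 = (-0.976920, -0.592175, 0.232844, 0.330687)
  k4: at (s, t) = (-0.695384, -1.118435), (ds/dtau, dt/dtau) = (-0.953431, -0.558863); Gamma_sss = -0.125110, Gamma_sst = 0.000000, Gamma_stt = -0.314838, Gamma_tss = -0.178013, Gamma_tst = 0.000000, Gamma_ttt = -0.447966; k4 = (-0.953431, -0.558863, 0.212062, 0.301731)
  Y <- Y + (h/6)(k1 + 2k2 + 2k3 + k4): s = -0.6952, t = -1.1182, ds/dtau = -0.9536, dt/dtau = -0.5590
step 2:
  k1: at (s, t) = (-0.695218, -1.118204), (ds/dtau, dt/dtau) = (-0.953567, -0.558999); Gamma_sss = -0.125133, Gamma_sst = 0.000000, Gamma_stt = -0.314831, Gamma_tss = -0.178029, Gamma_tst = 0.000000, Gamma_ttt = -0.447913; k1 = (-0.953567, -0.558999, 0.212161, 0.301843)
  k2: at (s, t) = (-0.790575, -1.174104), (ds/dtau, dt/dtau) = (-0.932351, -0.528814); Gamma_sss = -0.120537, Gamma_sst = 0.000000, Gamma_stt = -0.318427, Gamma_tss = -0.171874, Gamma_tst = 0.000000, Gamma_ttt = -0.454044; k2 = (-0.932351, -0.528814, 0.193827, 0.276377)
  k3: at (s, t) = (-0.788453, -1.171086), (ds/dtau, dt/dtau) = (-0.934184, -0.531361); Gamma_sss = -0.120833, Gamma_sst = 0.000000, Gamma_stt = -0.318389, Gamma_tss = -0.172072, Gamma_tst = 0.000000, Gamma_ttt = -0.453400; k3 = (-0.934184, -0.531361, 0.195347, 0.278182)
  k4: at (s, t) = (-0.882055, -1.224476), (ds/dtau, dt/dtau) = (-0.914498, -0.503362); Gamma_sss = -0.116519, Gamma_sst = 0.000000, Gamma_stt = -0.321017, Gamma_tss = -0.166375, Gamma_tst = 0.000000, Gamma_ttt = -0.458376; k4 = (-0.914498, -0.503362, 0.178782, 0.255281)
  Y <- Y + (h/6)(k1 + 2k2 + 2k3 + k4): s = -0.8819, t = -1.2243, ds/dtau = -0.9146, dt/dtau = -0.5035
step 3:
  k1: at (s, t) = (-0.881923, -1.224295), (ds/dtau, dt/dtau) = (-0.914591, -0.503457); Gamma_sss = -0.116536, Gamma_sst = 0.000000, Gamma_stt = -0.321017, Gamma_tss = -0.166387, Gamma_tst = 0.000000, Gamma_ttt = -0.458340; k1 = (-0.914591, -0.503457, 0.178848, 0.255354)
  k2: at (s, t) = (-0.973382, -1.274640), (ds/dtau, dt/dtau) = (-0.896706, -0.477922); Gamma_sss = -0.112566, Gamma_sst = 0.000000, Gamma_stt = -0.322831, Gamma_tss = -0.161151, Gamma_tst = 0.000000, Gamma_ttt = -0.462171; k2 = (-0.896706, -0.477922, 0.164250, 0.235143)
  k3: at (s, t) = (-0.971593, -1.272087), (ds/dtau, dt/dtau) = (-0.898166, -0.479943); Gamma_sss = -0.112806, Gamma_sst = 0.000000, Gamma_stt = -0.322873, Gamma_tss = -0.161307, Gamma_tst = 0.000000, Gamma_ttt = -0.461691; k3 = (-0.898166, -0.479943, 0.165373, 0.236475)
  k4: at (s, t) = (-1.061556, -1.320283), (ds/dtau, dt/dtau) = (-0.881516, -0.456162); Gamma_sss = -0.109090, Gamma_sst = 0.000000, Gamma_stt = -0.324066, Gamma_tss = -0.156435, Gamma_tst = 0.000000, Gamma_ttt = -0.464713; k4 = (-0.881516, -0.456162, 0.152203, 0.218261)
  Y <- Y + (h/6)(k1 + 2k2 + 2k3 + k4): s = -1.0615, t = -1.3201, ds/dtau = -0.8816, dt/dtau = -0.4562
step 4:
  k1: at (s, t) = (-1.061451, -1.320140), (ds/dtau, dt/dtau) = (-0.881581, -0.456229); Gamma_sss = -0.109103, Gamma_sst = 0.000000, Gamma_stt = -0.324070, Gamma_tss = -0.156444, Gamma_tst = 0.000000, Gamma_ttt = -0.464688; k1 = (-0.881581, -0.456229, 0.152246, 0.218308)
  k2: at (s, t) = (-1.149609, -1.365762), (ds/dtau, dt/dtau) = (-0.866356, -0.434398); Gamma_sss = -0.105682, Gamma_sst = 0.000000, Gamma_stt = -0.324757, Gamma_tss = -0.151938, Gamma_tst = 0.000000, Gamma_ttt = -0.466901; k2 = (-0.866356, -0.434398, 0.140604, 0.202146)
  k3: at (s, t) = (-1.148087, -1.363579), (ds/dtau, dt/dtau) = (-0.867520, -0.436014); Gamma_sss = -0.105878, Gamma_sst = 0.000000, Gamma_stt = -0.324840, Gamma_tss = -0.152063, Gamma_tst = 0.000000, Gamma_ttt = -0.466536; k3 = (-0.867520, -0.436014, 0.141438, 0.203134)
  k4: at (s, t) = (-1.234955, -1.407342), (ds/dtau, dt/dtau) = (-0.853293, -0.415602); Gamma_sss = -0.102678, Gamma_sst = 0.000000, Gamma_stt = -0.325131, Gamma_tss = -0.147851, Gamma_tst = 0.000000, Gamma_ttt = -0.468174; k4 = (-0.853293, -0.415602, 0.130919, 0.188517)
  Y <- Y + (h/6)(k1 + 2k2 + 2k3 + k4): s = -1.2349, t = -1.4072, ds/dtau = -0.8533, dt/dtau = -0.4156


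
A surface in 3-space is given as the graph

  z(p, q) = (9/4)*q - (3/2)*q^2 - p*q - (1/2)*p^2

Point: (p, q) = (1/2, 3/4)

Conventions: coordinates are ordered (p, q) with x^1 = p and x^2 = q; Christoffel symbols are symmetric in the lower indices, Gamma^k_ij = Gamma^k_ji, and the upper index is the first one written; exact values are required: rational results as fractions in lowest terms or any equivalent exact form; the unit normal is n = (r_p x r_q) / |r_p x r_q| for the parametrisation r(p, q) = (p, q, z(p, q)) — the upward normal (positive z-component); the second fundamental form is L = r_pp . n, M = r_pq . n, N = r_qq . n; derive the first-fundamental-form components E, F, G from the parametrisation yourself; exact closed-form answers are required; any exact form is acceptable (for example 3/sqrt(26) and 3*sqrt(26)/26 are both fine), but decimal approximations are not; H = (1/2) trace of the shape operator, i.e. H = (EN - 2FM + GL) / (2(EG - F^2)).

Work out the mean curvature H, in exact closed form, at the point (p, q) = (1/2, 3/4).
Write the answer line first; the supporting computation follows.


Answer: H = -82*sqrt(5)/225

z_p = -5/4, z_q = -1/2, z_pp = -1, z_pq = -1, z_qq = -3
E = 41/16, F = 5/8, G = 5/4; answer radicand W^2 = 45/16
unnormalised second-form numerators: l = -1, m = -1, n = -3; L = l/sqrt(45/16), and similarly M = m/sqrt(W^2), N = n/sqrt(W^2)
H = (E*n - 2*F*m + G*l) / (2*(EG - F^2)*sqrt(W^2)); E*n - 2*F*m + G*l = -123/16, EG - F^2 = 45/16, so H = (-41/30)/sqrt(45/16)


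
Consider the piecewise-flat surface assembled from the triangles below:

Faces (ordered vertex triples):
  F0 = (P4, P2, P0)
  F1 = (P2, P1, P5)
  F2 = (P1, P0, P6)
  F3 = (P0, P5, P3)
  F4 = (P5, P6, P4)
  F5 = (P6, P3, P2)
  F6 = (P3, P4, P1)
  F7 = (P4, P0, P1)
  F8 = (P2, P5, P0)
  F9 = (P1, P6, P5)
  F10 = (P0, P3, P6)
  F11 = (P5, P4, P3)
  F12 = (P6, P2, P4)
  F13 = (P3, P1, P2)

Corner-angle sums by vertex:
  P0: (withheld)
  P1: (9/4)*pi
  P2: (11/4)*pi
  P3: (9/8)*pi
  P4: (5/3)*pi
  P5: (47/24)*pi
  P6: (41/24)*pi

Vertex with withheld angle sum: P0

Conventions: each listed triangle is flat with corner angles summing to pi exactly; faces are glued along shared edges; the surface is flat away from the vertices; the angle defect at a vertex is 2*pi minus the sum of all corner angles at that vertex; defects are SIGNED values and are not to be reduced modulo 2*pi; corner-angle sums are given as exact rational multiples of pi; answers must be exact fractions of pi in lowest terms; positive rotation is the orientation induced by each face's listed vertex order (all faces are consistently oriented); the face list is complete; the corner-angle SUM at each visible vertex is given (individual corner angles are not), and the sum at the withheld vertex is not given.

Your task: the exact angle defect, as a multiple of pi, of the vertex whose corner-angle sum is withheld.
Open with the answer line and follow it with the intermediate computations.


Answer: defect(P0) = (-13/24)*pi

V = 7, E = 21, F = 14; chi = V - E + F = 0
Gauss-Bonnet: total defect = 2*pi*chi = 0; visible defects sum to (13/24)*pi


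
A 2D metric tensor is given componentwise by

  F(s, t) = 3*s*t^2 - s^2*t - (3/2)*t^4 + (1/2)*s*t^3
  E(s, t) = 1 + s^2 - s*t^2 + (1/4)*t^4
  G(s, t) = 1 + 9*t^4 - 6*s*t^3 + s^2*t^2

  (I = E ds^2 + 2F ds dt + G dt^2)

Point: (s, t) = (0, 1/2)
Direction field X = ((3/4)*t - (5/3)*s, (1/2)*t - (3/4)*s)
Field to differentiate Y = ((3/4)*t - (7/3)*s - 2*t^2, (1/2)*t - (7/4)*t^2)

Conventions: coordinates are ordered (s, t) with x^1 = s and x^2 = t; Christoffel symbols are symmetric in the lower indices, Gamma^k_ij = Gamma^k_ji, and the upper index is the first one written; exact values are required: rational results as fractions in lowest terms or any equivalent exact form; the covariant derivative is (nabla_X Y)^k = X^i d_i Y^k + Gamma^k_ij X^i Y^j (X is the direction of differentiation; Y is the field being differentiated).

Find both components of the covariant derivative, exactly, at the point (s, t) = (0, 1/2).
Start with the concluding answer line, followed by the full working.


Answer: (nabla_X Y)^s = -3803/3232, (nabla_X Y)^t = -305/808

E = 65/64, F = -3/32, G = 25/16 at the point
E_s = -1/4, E_t = 1/8, F_s = 13/16, F_t = -3/4, G_s = -3/4, G_t = 9/2
EG - F^2 = 101/64;  g^inv = (64/101) * [[25/16, 3/32], [3/32, 65/64]]
first-kind symbols [ij,l] = (1/2)(d_i g_jl + d_j g_il - d_l g_ij): [ss,s] = E_s/2 = -1/8, [ss,t] = F_s - E_t/2 = 3/4, [st,s] = E_t/2 = 1/16, [st,t] = G_s/2 = -3/8, [tt,s] = F_t - G_s/2 = -3/8, [tt,t] = G_t/2 = 9/4
Gamma^s_ij = (G*[ij,s] - F*[ij,t])/(EG - F^2), Gamma^t_ij = (E*[ij,t] - F*[ij,s])/(EG - F^2)
Gamma_sss = -8/101, Gamma_sst = 4/101, Gamma_stt = -24/101, Gamma_tss = 48/101, Gamma_tst = -24/101, Gamma_ttt = 144/101
X = (3/8, 1/4), Y = (-1/8, -3/16) at the point


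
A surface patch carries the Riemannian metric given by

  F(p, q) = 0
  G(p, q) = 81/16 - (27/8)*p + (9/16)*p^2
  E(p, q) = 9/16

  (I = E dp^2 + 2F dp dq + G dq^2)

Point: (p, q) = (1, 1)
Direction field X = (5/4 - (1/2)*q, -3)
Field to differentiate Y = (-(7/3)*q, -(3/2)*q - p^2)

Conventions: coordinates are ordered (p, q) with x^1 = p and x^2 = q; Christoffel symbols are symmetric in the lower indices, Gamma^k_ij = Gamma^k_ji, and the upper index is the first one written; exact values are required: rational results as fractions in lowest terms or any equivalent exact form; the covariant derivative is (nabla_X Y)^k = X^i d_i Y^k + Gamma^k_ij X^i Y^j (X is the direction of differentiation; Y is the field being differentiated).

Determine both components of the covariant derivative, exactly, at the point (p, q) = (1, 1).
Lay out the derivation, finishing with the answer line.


E = 9/16, F = 0, G = 9/4 at the point
E_p = 0, E_q = 0, F_p = 0, F_q = 0, G_p = -9/4, G_q = 0
EG - F^2 = 81/64;  g^inv = (64/81) * [[9/4, 0], [0, 9/16]]
first-kind symbols [ij,l] = (1/2)(d_i g_jl + d_j g_il - d_l g_ij): [pp,p] = E_p/2 = 0, [pp,q] = F_p - E_q/2 = 0, [pq,p] = E_q/2 = 0, [pq,q] = G_p/2 = -9/8, [qq,p] = F_q - G_p/2 = 9/8, [qq,q] = G_q/2 = 0
Gamma^p_ij = (G*[ij,p] - F*[ij,q])/(EG - F^2), Gamma^q_ij = (E*[ij,q] - F*[ij,p])/(EG - F^2)
Gamma_ppp = 0, Gamma_ppq = 0, Gamma_pqq = 2, Gamma_qpp = 0, Gamma_qpq = -1/2, Gamma_qqq = 0
X = (3/4, -3), Y = (-7/3, -5/2) at the point

Answer: (nabla_X Y)^p = 22, (nabla_X Y)^q = 7/16


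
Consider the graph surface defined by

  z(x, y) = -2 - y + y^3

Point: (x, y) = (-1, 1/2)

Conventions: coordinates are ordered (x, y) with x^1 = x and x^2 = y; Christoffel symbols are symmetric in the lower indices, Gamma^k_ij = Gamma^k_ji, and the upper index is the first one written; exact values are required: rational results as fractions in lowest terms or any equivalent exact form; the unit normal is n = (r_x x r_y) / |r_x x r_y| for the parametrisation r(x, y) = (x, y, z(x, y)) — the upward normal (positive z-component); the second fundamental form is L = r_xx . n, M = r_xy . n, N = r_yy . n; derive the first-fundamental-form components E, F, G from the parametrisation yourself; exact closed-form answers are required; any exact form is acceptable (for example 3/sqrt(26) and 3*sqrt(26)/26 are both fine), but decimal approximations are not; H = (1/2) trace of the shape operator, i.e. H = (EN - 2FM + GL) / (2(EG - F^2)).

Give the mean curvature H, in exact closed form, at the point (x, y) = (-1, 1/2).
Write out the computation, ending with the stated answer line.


z_x = 0, z_y = -1/4, z_xx = 0, z_xy = 0, z_yy = 3
E = 1, F = 0, G = 17/16; answer radicand W^2 = 17/16
unnormalised second-form numerators: l = 0, m = 0, n = 3; L = l/sqrt(17/16), and similarly M = m/sqrt(W^2), N = n/sqrt(W^2)
H = (E*n - 2*F*m + G*l) / (2*(EG - F^2)*sqrt(W^2)); E*n - 2*F*m + G*l = 3, EG - F^2 = 17/16, so H = (24/17)/sqrt(17/16)

Answer: H = 96*sqrt(17)/289


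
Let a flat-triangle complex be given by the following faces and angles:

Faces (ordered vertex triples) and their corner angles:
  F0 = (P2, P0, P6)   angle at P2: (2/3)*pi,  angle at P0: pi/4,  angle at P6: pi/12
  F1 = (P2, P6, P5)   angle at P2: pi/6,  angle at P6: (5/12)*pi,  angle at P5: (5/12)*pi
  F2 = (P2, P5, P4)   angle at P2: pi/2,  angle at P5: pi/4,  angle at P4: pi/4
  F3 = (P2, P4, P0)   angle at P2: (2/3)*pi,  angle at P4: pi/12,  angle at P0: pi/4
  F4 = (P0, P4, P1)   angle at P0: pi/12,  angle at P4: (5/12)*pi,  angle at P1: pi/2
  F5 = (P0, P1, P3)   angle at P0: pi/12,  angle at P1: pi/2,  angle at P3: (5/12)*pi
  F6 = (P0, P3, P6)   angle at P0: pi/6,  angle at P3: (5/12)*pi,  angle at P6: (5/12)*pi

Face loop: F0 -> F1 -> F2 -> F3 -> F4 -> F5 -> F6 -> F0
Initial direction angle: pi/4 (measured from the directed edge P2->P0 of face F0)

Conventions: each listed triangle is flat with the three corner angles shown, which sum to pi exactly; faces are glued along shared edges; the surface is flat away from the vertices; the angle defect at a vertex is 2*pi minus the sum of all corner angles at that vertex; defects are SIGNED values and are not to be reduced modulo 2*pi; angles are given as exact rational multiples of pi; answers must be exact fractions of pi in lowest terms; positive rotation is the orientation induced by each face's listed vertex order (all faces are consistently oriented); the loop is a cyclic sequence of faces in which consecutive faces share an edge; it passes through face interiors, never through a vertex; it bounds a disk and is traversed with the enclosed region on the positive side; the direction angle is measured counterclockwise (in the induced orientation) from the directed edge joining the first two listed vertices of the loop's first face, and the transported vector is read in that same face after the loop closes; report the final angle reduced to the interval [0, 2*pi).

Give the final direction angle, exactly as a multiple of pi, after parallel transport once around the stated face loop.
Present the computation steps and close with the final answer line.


enclosed vertex P0: corner angles sum to (5/6)*pi, defect = 2*pi - (5/6)*pi = (7/6)*pi
enclosed vertex P2: corner angles sum to 2*pi, defect = 2*pi - 2*pi = 0
the final direction is the initial angle plus the enclosed defects, taken mod 2*pi in the induced orientation
final angle = pi/4 + (7/6)*pi = (17/12)*pi (mod 2*pi)

Answer: final direction angle = (17/12)*pi


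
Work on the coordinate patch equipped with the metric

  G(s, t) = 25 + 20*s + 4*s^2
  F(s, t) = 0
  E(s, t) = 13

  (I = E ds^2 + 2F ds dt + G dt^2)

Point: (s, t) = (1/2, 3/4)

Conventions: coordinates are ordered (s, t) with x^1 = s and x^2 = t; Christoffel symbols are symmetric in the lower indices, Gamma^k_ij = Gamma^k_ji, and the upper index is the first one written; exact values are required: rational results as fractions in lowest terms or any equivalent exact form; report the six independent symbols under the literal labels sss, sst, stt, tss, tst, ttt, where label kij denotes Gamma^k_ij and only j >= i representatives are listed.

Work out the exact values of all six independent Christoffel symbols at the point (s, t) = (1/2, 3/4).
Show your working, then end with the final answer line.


E = 13, F = 0, G = 36 at the point
E_s = 0, E_t = 0, F_s = 0, F_t = 0, G_s = 24, G_t = 0
EG - F^2 = 468;  g^inv = (1/468) * [[36, 0], [0, 13]]
first-kind symbols [ij,l] = (1/2)(d_i g_jl + d_j g_il - d_l g_ij): [ss,s] = E_s/2 = 0, [ss,t] = F_s - E_t/2 = 0, [st,s] = E_t/2 = 0, [st,t] = G_s/2 = 12, [tt,s] = F_t - G_s/2 = -12, [tt,t] = G_t/2 = 0
Gamma^s_ij = (G*[ij,s] - F*[ij,t])/(EG - F^2), Gamma^t_ij = (E*[ij,t] - F*[ij,s])/(EG - F^2)

Answer: Gamma_sss = 0, Gamma_sst = 0, Gamma_stt = -12/13, Gamma_tss = 0, Gamma_tst = 1/3, Gamma_ttt = 0


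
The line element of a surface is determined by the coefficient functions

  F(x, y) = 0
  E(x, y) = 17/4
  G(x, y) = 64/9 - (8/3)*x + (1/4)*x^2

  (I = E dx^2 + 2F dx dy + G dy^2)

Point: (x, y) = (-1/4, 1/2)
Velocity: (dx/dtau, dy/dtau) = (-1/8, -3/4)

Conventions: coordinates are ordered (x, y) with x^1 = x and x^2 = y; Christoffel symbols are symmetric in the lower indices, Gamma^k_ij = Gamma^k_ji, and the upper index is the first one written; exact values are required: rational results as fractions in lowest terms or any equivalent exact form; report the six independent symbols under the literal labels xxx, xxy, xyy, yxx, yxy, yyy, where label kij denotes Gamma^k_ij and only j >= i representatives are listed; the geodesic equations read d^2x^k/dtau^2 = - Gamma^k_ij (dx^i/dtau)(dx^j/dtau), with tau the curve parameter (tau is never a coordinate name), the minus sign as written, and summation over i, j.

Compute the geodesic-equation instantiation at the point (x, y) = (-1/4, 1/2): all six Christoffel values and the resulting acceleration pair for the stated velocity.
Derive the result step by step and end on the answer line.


E = 17/4, F = 0, G = 4489/576 at the point
E_x = 0, E_y = 0, F_x = 0, F_y = 0, G_x = -67/24, G_y = 0
EG - F^2 = 76313/2304;  g^inv = (2304/76313) * [[4489/576, 0], [0, 17/4]]
first-kind symbols [ij,l] = (1/2)(d_i g_jl + d_j g_il - d_l g_ij): [xx,x] = E_x/2 = 0, [xx,y] = F_x - E_y/2 = 0, [xy,x] = E_y/2 = 0, [xy,y] = G_x/2 = -67/48, [yy,x] = F_y - G_x/2 = 67/48, [yy,y] = G_y/2 = 0
Gamma^x_ij = (G*[ij,x] - F*[ij,y])/(EG - F^2), Gamma^y_ij = (E*[ij,y] - F*[ij,x])/(EG - F^2)
Gamma_xxx = 0, Gamma_xxy = 0, Gamma_xyy = 67/204, Gamma_yxx = 0, Gamma_yxy = -12/67, Gamma_yyy = 0
d^2x/dtau^2 = -(Gamma_xxx*(-1/8)^2 + 2*Gamma_xxy*(-1/8)*(-3/4) + Gamma_xyy*(-3/4)^2) = -201/1088
d^2y/dtau^2 = -(Gamma_yxx*(-1/8)^2 + 2*Gamma_yxy*(-1/8)*(-3/4) + Gamma_yyy*(-3/4)^2) = 9/268

Answer: Gamma_xxx = 0, Gamma_xxy = 0, Gamma_xyy = 67/204, Gamma_yxx = 0, Gamma_yxy = -12/67, Gamma_yyy = 0; accelerations (d^2x/dtau^2, d^2y/dtau^2) = (-201/1088, 9/268)


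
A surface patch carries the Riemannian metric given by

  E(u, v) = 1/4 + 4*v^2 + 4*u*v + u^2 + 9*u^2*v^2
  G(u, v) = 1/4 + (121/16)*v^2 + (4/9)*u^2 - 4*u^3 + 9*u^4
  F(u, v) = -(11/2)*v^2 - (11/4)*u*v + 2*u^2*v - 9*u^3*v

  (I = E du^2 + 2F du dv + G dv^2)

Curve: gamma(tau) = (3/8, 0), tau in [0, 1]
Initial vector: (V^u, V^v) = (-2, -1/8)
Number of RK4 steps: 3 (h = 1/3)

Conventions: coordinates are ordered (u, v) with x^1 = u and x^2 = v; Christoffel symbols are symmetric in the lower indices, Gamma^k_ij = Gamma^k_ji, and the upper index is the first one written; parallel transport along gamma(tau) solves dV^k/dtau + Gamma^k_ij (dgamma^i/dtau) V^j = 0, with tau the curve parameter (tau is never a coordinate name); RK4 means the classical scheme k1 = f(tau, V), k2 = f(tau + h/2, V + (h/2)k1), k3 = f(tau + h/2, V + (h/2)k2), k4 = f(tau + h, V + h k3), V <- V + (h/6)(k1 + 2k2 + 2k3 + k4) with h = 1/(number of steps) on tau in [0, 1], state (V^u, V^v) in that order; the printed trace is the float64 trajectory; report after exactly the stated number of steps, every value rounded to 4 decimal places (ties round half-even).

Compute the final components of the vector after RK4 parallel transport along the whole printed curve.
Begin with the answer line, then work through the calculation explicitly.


Answer: V^u = -2.0000, V^v = -0.1250

gamma'(tau) = (0, 0); f(tau, V)^k = -Gamma^k_ij(gamma(tau)) gamma'^i(tau) V^j; h = 1/3; intermediate values shown to 6 dp
curve data and Christoffel symbols at the stage parameters:
  tau = 0.000000: gamma = (0.375000, 0.000000), gamma' = (0.000000, 0.000000); Gamma_uuu = 0.960000, Gamma_uuv = 1.920000, Gamma_uvv = -3.831667, Gamma_vuu = -2.682969, Gamma_vuv = 0.973508, Gamma_vvv = 0.000000
  tau = 0.166667: gamma = (0.375000, 0.000000), gamma' = (0.000000, 0.000000); Gamma_uuu = 0.960000, Gamma_uuv = 1.920000, Gamma_uvv = -3.831667, Gamma_vuu = -2.682969, Gamma_vuv = 0.973508, Gamma_vvv = 0.000000
  tau = 0.333333: gamma = (0.375000, 0.000000), gamma' = (0.000000, 0.000000); Gamma_uuu = 0.960000, Gamma_uuv = 1.920000, Gamma_uvv = -3.831667, Gamma_vuu = -2.682969, Gamma_vuv = 0.973508, Gamma_vvv = 0.000000
  tau = 0.500000: gamma = (0.375000, 0.000000), gamma' = (0.000000, 0.000000); Gamma_uuu = 0.960000, Gamma_uuv = 1.920000, Gamma_uvv = -3.831667, Gamma_vuu = -2.682969, Gamma_vuv = 0.973508, Gamma_vvv = 0.000000
  tau = 0.666667: gamma = (0.375000, 0.000000), gamma' = (0.000000, 0.000000); Gamma_uuu = 0.960000, Gamma_uuv = 1.920000, Gamma_uvv = -3.831667, Gamma_vuu = -2.682969, Gamma_vuv = 0.973508, Gamma_vvv = 0.000000
  tau = 0.833333: gamma = (0.375000, 0.000000), gamma' = (0.000000, 0.000000); Gamma_uuu = 0.960000, Gamma_uuv = 1.920000, Gamma_uvv = -3.831667, Gamma_vuu = -2.682969, Gamma_vuv = 0.973508, Gamma_vvv = 0.000000
  tau = 1.000000: gamma = (0.375000, 0.000000), gamma' = (0.000000, 0.000000); Gamma_uuu = 0.960000, Gamma_uuv = 1.920000, Gamma_uvv = -3.831667, Gamma_vuu = -2.682969, Gamma_vuv = 0.973508, Gamma_vvv = 0.000000
step 0: V^u = -2.0000, V^v = -0.1250
step 1: k1 = (0.000000, 0.000000), k2 = (0.000000, 0.000000), k3 = (0.000000, 0.000000), k4 = (0.000000, 0.000000); V <- V + (h/6)(k1 + 2k2 + 2k3 + k4): V^u = -2.0000, V^v = -0.1250
step 2: k1 = (0.000000, 0.000000), k2 = (0.000000, 0.000000), k3 = (0.000000, 0.000000), k4 = (0.000000, 0.000000); V <- V + (h/6)(k1 + 2k2 + 2k3 + k4): V^u = -2.0000, V^v = -0.1250
step 3: k1 = (0.000000, 0.000000), k2 = (0.000000, 0.000000), k3 = (0.000000, 0.000000), k4 = (0.000000, 0.000000); V <- V + (h/6)(k1 + 2k2 + 2k3 + k4): V^u = -2.0000, V^v = -0.1250


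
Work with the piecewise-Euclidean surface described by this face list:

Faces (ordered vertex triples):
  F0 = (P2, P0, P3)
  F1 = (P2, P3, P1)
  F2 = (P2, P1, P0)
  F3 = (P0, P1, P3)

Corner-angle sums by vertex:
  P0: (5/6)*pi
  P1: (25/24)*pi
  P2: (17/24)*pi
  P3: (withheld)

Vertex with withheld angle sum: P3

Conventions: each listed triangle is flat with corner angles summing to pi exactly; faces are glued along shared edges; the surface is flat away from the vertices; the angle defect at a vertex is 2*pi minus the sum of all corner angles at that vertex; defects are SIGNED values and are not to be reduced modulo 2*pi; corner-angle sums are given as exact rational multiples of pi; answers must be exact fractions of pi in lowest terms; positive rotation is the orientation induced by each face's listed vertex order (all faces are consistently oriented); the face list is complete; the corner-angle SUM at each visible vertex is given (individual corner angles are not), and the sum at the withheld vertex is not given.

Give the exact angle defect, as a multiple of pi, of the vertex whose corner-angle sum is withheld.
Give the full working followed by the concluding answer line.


V = 4, E = 6, F = 4; chi = V - E + F = 2
Gauss-Bonnet: total defect = 2*pi*chi = 4*pi; visible defects sum to (41/12)*pi

Answer: defect(P3) = (7/12)*pi


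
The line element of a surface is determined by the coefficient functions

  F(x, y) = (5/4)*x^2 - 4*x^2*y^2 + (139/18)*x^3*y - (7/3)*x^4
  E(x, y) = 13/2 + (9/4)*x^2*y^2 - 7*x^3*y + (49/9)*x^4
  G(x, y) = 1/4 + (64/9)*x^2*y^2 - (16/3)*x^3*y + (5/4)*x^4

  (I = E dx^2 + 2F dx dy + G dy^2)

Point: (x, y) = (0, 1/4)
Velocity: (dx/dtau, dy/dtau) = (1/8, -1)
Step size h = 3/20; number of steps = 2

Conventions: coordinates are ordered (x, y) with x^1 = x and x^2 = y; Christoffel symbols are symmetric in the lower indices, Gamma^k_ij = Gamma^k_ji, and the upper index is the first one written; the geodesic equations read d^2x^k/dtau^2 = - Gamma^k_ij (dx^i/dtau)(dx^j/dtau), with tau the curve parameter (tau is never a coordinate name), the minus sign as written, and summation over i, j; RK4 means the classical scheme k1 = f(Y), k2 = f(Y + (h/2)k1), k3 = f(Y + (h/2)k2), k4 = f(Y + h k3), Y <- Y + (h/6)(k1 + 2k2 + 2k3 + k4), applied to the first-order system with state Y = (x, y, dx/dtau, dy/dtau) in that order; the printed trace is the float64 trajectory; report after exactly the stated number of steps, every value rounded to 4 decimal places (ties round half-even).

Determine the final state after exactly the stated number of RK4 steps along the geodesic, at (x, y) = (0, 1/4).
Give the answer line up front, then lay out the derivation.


Answer: x = 0.0375, y = -0.0501, dx/dtau = 0.1250, dy/dtau = -1.0006

f(Y) = (dx/dtau, dy/dtau, -Gamma^x_ij Y'^i Y'^j, -Gamma^y_ij Y'^i Y'^j) with the Gammas evaluated at the stage position; h = 0.150000; intermediate values shown to 6 dp
step 0: x = 0.0000, y = 0.2500, dx/dtau = 0.1250, dy/dtau = -1.0000
step 1:
  k1: at (x, y) = (0.000000, 0.250000), (dx/dtau, dy/dtau) = (0.125000, -1.000000); Gamma_xxx = 0.000000, Gamma_xxy = 0.000000, Gamma_xyy = 0.000000, Gamma_yxx = 0.000000, Gamma_yxy = 0.000000, Gamma_yyy = 0.000000; k1 = (0.125000, -1.000000, 0.000000, 0.000000)
  k2: at (x, y) = (0.009375, 0.175000), (dx/dtau, dy/dtau) = (0.125000, -1.000000); Gamma_xxx = 0.000075, Gamma_xxy = 0.000005, Gamma_xyy = -0.000313, Gamma_yxx = 0.085824, Gamma_yxy = 0.007682, Gamma_yyy = 0.000429; k2 = (0.125000, -1.000000, 0.000313, 0.000151)
  k3: at (x, y) = (0.009375, 0.175000), (dx/dtau, dy/dtau) = (0.125024, -0.999989); Gamma_xxx = 0.000075, Gamma_xxy = 0.000005, Gamma_xyy = -0.000313, Gamma_yxx = 0.085824, Gamma_yxy = 0.007682, Gamma_yyy = 0.000429; k3 = (0.125024, -0.999989, 0.000313, 0.000151)
  k4: at (x, y) = (0.018754, 0.100002), (dx/dtau, dy/dtau) = (0.125047, -0.999977); Gamma_xxx = 0.000007, Gamma_xxy = 0.000008, Gamma_xyy = -0.000200, Gamma_yxx = 0.184307, Gamma_yxy = 0.004275, Gamma_yyy = 0.000930; k4 = (0.125047, -0.999977, 0.000202, -0.002743)
  Y <- Y + (h/6)(k1 + 2k2 + 2k3 + k4): x = 0.0188, y = 0.1000, dx/dtau = 0.1250, dy/dtau = -1.0001
step 2:
  k1: at (x, y) = (0.018752, 0.100001), (dx/dtau, dy/dtau) = (0.125036, -1.000054); Gamma_xxx = 0.000007, Gamma_xxy = 0.000008, Gamma_xyy = -0.000200, Gamma_yxx = 0.184295, Gamma_yxy = 0.004274, Gamma_yyy = 0.000930; k1 = (0.125036, -1.000054, 0.000202, -0.002743)
  k2: at (x, y) = (0.028130, 0.024997), (dx/dtau, dy/dtau) = (0.125052, -1.000259); Gamma_xxx = -0.000032, Gamma_xxy = -0.000005, Gamma_xyy = -0.000001, Gamma_yxx = 0.281873, Gamma_yxy = 0.000090, Gamma_yyy = 0.000325; k2 = (0.125052, -1.000259, 0.000001, -0.004711)
  k3: at (x, y) = (0.028131, 0.024982), (dx/dtau, dy/dtau) = (0.125036, -1.000407); Gamma_xxx = -0.000032, Gamma_xxy = -0.000005, Gamma_xyy = -0.000001, Gamma_yxx = 0.281884, Gamma_yxy = 0.000089, Gamma_yyy = 0.000325; k3 = (0.125036, -1.000407, 0.000001, -0.004710)
  k4: at (x, y) = (0.037508, -0.050060), (dx/dtau, dy/dtau) = (0.125036, -1.000760); Gamma_xxx = 0.000138, Gamma_xxy = -0.000054, Gamma_xyy = -0.000060, Gamma_yxx = 0.364885, Gamma_yxy = 0.005454, Gamma_yyy = -0.002565; k4 = (0.125036, -1.000760, 0.000044, -0.001770)
  Y <- Y + (h/6)(k1 + 2k2 + 2k3 + k4): x = 0.0375, y = -0.0501, dx/dtau = 0.1250, dy/dtau = -1.0006


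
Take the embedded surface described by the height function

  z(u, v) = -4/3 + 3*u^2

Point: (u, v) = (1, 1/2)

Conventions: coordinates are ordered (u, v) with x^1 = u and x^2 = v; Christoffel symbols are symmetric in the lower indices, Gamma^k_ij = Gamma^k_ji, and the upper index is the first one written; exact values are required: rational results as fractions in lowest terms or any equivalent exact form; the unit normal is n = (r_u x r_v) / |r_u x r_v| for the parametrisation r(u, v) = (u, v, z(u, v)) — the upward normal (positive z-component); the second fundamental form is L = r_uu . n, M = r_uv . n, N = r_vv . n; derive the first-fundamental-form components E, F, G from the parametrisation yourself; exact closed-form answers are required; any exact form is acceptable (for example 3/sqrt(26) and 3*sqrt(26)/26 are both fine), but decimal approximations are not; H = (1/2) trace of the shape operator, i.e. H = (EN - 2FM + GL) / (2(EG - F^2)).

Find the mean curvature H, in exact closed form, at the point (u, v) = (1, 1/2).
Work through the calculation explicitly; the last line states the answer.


z_u = 6, z_v = 0, z_uu = 6, z_uv = 0, z_vv = 0
E = 37, F = 0, G = 1; answer radicand W^2 = 37
unnormalised second-form numerators: l = 6, m = 0, n = 0; L = l/sqrt(37), and similarly M = m/sqrt(W^2), N = n/sqrt(W^2)
H = (E*n - 2*F*m + G*l) / (2*(EG - F^2)*sqrt(W^2)); E*n - 2*F*m + G*l = 6, EG - F^2 = 37, so H = (3/37)/sqrt(37)

Answer: H = 3*sqrt(37)/1369


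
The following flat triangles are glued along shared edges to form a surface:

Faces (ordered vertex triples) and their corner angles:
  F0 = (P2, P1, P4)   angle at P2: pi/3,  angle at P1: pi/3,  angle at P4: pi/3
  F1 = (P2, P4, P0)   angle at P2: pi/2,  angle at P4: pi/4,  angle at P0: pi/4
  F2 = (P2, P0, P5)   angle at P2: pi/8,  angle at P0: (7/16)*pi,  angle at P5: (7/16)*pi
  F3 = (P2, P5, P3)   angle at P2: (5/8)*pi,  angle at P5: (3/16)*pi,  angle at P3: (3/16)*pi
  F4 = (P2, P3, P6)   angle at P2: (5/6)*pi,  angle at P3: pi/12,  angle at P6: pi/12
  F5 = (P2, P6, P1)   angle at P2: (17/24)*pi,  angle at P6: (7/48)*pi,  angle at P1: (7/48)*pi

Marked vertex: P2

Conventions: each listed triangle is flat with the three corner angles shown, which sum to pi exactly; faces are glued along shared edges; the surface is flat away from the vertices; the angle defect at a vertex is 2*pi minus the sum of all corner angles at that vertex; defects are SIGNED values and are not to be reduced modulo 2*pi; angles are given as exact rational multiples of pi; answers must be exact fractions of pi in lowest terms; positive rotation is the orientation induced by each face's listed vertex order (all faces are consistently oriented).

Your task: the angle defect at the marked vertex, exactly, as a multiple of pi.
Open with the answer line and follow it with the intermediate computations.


Answer: defect(P2) = (-9/8)*pi

Sum of corner angles at P2: (25/8)*pi
defect = 2*pi - (25/8)*pi


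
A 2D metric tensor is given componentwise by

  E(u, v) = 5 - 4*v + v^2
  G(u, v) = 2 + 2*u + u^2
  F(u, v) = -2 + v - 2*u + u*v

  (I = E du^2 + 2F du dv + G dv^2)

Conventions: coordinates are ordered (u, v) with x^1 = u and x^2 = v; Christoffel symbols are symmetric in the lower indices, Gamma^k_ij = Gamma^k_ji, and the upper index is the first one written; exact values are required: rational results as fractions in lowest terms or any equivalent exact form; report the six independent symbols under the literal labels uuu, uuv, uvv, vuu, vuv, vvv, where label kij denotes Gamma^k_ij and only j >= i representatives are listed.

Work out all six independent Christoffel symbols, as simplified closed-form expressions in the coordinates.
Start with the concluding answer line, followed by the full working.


Answer: Gamma_uuu = 0, Gamma_uuv = (v - 2)/(u^2 + 2*u + v^2 - 4*v + 6), Gamma_uvv = 0, Gamma_vuu = 0, Gamma_vuv = (u + 1)/(u^2 + 2*u + v^2 - 4*v + 6), Gamma_vvv = 0

E = 5 - 4*v + v^2; F = -2 + v - 2*u + u*v; G = 2 + 2*u + u^2
Gamma^k_ij = (1/2) g^{kl} (d_i g_jl + d_j g_il - d_l g_ij), with g^inv = (1/(EG-F^2)) [[G, -F], [-F, E]]
first partials: E_u = 0, E_v = -4 + 2*v, F_u = -2 + v, F_v = 1 + u, G_u = 2 + 2*u, G_v = 0
D = EG - F^2 = 6 - 4*v + 2*u + v^2 + u^2
expanded: Gamma^u_uu = (G E_u - 2F F_u + F E_v)/(2D), Gamma^u_uv = (G E_v - F G_u)/(2D), Gamma^u_vv = (2G F_v - G G_u - F G_v)/(2D), Gamma^v_uu = (2E F_u - E E_v - F E_u)/(2D), Gamma^v_uv = (E G_u - F E_v)/(2D), Gamma^v_vv = (E G_v - 2F F_v + F G_u)/(2D); substitute and cancel common factors
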